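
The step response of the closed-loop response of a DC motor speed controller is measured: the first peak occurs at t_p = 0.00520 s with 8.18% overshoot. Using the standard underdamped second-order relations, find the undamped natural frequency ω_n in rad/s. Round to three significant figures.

ω_n ≈ 773 rad/s

The overshoot fixes ζ = −ln(OS)/√(π²+ln²(OS)) = 0.623.
t_p = π/ω_d ⇒ ω_d = 604 rad/s; then ω_n = ω_d/√(1−ζ²) = 773 rad/s.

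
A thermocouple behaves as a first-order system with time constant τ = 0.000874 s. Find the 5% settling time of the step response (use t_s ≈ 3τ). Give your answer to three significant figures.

t_s ≈ 0.00262 s

t_s ≈ 3τ = 0.00262 s.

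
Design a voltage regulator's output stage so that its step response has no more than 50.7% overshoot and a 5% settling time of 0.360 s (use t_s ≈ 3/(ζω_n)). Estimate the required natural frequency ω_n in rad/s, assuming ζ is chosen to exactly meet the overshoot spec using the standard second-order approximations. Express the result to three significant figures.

ζ = −ln(OS)/√(π² + (ln OS)²). With OS = 0.507, ln OS = −0.6792 and ζ = 0.6792/3.214 = 0.211.
Then ω_n = 3/(ζ t_s) = 3/(0.211 × 0.360) = 39.4 rad/s.

ω_n ≈ 39.4 rad/s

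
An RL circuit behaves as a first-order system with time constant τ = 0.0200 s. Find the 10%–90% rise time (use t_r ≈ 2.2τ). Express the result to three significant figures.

t_r ≈ 0.0440 s

t_r ≈ 2.2τ = 0.0440 s.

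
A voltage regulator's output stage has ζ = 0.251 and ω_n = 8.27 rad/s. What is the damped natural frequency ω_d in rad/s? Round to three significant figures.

ω_d ≈ 8.01 rad/s

ω_d = ω_n√(1−ζ²) = 8.27·√0.937 = 8.01 rad/s.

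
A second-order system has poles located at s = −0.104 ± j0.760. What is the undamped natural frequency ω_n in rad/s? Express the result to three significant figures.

ω_n ≈ 0.767 rad/s

|pole| = ω_n = √(0.104² + 0.760²) = 0.767 rad/s; ζ = cos θ = σ/ω_n = 0.136.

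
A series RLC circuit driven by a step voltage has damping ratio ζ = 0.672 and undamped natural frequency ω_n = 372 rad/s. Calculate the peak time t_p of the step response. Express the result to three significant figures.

t_p ≈ 0.0114 s

The damped frequency is ω_d = ω_n√(1−ζ²) = 372·√(1−0.452) = 275 rad/s.
Peak time t_p = π/ω_d = π/275 = 0.0114 s.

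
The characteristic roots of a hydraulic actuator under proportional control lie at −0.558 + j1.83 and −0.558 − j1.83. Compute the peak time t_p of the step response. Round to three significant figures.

t_p = π/ω_d with ω_d = 1.83 (the imaginary part), so t_p = 1.72 s.

t_p ≈ 1.72 s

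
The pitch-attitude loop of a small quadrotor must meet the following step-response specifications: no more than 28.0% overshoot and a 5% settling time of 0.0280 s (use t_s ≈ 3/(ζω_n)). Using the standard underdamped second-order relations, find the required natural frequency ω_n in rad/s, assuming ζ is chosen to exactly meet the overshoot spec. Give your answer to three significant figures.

Inverting the overshoot relation: ζ = |ln 0.280|/√(π² + ln²0.280) = 0.376.
From t_s ≈ 3/(ζω_n): ω_n = 3/(ζ·t_s) = 3/(0.376·0.0280) = 285 rad/s.

ω_n ≈ 285 rad/s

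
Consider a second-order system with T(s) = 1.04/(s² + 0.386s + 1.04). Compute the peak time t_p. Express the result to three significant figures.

Matching coefficients with s² + 2ζω_n s + ω_n² gives ω_n² = 1.04 ⇒ ω_n = 1.02 rad/s, and ζ = 0.386/(2ω_n) = 0.189.
ω_d = ω_n√(1−ζ²) = 1.00 rad/s. Then t_p = π/ω_d = 3.14 s.

t_p ≈ 3.14 s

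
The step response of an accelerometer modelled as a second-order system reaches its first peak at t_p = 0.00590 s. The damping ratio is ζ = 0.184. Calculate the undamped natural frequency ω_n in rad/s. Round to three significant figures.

Peak time t_p = π/ω_d, so ω_d = π/t_p = π/0.00590 = 532 rad/s.
ω_n = ω_d/√(1−ζ²) = 532/√0.966 = 542 rad/s.

ω_n ≈ 542 rad/s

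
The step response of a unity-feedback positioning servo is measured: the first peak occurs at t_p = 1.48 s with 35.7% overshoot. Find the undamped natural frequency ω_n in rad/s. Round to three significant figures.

The overshoot fixes ζ = −ln(OS)/√(π²+ln²(OS)) = 0.312.
From t_p = π/ω_d, ω_d = π/1.48 = 2.12 rad/s, so ω_n = ω_d/√(1−ζ²) = 2.23 rad/s.

ω_n ≈ 2.23 rad/s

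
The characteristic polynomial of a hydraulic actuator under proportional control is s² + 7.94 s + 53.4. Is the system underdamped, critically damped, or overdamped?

a² − 4b = 7.94² − 4·53.4 < 0 (complex roots); the system is underdamped.

underdamped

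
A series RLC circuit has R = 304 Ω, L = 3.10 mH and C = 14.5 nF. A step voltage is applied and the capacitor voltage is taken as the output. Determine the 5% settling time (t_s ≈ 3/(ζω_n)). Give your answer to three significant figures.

t_s ≈ 0.0000612 s

For a series RLC circuit (capacitor voltage as output), ω_n = 1/√(LC) = 1/√(3.10 mH · 14.5 nF) = 149000 rad/s.
ζ = (R/2)·√(C/L) = (304/2)·√(14.5 nF/3.10 mH) = 0.329.
t_s ≈ 3/(ζω_n) = 0.0000612 s.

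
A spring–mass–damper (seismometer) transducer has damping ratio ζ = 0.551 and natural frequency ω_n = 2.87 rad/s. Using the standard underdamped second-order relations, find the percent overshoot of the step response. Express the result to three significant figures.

%OS ≈ 12.6%

For an underdamped second-order system, %OS = 100·exp(−πζ/√(1−ζ²)).
πζ/√(1−ζ²) = π·0.551/√(1−0.304) = 2.074, so %OS = 100·e^(−2.074) = 12.6%.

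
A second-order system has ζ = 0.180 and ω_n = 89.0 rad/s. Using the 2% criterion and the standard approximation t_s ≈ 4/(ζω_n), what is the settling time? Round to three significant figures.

t_s ≈ 4/(ζω_n) = 4/(0.180 × 89.0) = 0.250 s.

t_s ≈ 0.250 s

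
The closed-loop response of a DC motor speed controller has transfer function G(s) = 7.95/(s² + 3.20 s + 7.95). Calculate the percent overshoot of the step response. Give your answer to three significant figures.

ω_n = √7.95 = 2.82 rad/s; ζ = 3.20/(2·2.82) = 0.567.
%OS = 100·exp(−πζ/√(1−ζ²)) = 11.5%.

%OS ≈ 11.5%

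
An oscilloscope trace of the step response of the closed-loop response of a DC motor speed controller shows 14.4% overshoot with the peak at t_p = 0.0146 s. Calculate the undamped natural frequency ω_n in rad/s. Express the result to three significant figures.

The overshoot fixes ζ = −ln(OS)/√(π²+ln²(OS)) = 0.525.
t_p = π/ω_d ⇒ ω_d = 215 rad/s; then ω_n = ω_d/√(1−ζ²) = 253 rad/s.

ω_n ≈ 253 rad/s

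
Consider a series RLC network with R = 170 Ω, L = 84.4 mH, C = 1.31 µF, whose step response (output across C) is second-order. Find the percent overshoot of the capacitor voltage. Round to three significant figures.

For a series RLC circuit (capacitor voltage as output), ω_n = 1/√(LC) = 1/√(84.4 mH · 1.31 µF) = 3010 rad/s.
ζ = (R/2)·√(C/L) = (170/2)·√(1.31 µF/84.4 mH) = 0.335.
%OS = 100·exp(−πζ/√(1−ζ²)) = 32.7%.

%OS ≈ 32.7%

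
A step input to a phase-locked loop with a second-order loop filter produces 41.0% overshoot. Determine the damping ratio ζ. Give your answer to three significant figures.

Inverting the overshoot relation: ζ = |ln 0.410|/√(π² + ln²0.410) = 0.273.

ζ ≈ 0.273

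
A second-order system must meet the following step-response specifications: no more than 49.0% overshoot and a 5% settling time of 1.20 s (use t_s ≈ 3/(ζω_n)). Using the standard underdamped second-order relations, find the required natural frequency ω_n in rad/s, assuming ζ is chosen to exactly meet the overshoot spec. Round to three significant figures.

ζ = −ln(OS)/√(π² + (ln OS)²). With OS = 0.490, ln OS = −0.7133 and ζ = 0.7133/3.222 = 0.221.
Then ω_n = 3/(ζ t_s) = 3/(0.221 × 1.20) = 11.3 rad/s.

ω_n ≈ 11.3 rad/s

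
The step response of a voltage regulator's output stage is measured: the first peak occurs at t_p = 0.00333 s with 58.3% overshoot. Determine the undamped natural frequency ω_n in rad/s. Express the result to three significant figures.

ω_n ≈ 957 rad/s

ζ from %OS: ζ = |ln 0.583|/√(π²+ln²0.583) = 0.169.
t_p = π/ω_d ⇒ ω_d = 943 rad/s; then ω_n = ω_d/√(1−ζ²) = 957 rad/s.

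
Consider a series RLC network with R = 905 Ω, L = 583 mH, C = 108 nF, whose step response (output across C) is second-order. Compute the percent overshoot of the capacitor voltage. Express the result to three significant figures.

%OS ≈ 53.6%

For a series RLC circuit (capacitor voltage as output), ω_n = 1/√(LC) = 1/√(583 mH · 108 nF) = 3990 rad/s.
ζ = (R/2)·√(C/L) = (905/2)·√(108 nF/583 mH) = 0.195.
%OS = 100·exp(−πζ/√(1−ζ²)) = 53.6%.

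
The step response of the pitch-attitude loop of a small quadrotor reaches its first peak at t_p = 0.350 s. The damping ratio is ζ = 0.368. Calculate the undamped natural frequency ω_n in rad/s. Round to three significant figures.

Peak time t_p = π/ω_d, so ω_d = π/t_p = π/0.350 = 8.98 rad/s.
ω_n = ω_d/√(1−ζ²) = 8.98/√0.865 = 9.65 rad/s.

ω_n ≈ 9.65 rad/s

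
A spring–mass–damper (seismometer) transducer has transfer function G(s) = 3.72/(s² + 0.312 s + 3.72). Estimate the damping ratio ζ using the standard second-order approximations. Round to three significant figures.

Comparing the denominator to s² + 2ζω_n s + ω_n²: ω_n = √3.72 = 1.93 rad/s, and 2ζω_n = 0.312 so ζ = 0.312/(2·1.93) = 0.0809.

ζ ≈ 0.0809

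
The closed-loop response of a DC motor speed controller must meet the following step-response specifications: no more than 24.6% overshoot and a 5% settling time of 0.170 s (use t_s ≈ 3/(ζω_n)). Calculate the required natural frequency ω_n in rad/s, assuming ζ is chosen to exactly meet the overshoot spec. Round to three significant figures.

Inverting the overshoot relation: ζ = |ln 0.246|/√(π² + ln²0.246) = 0.408.
Then ω_n = 3/(ζ t_s) = 3/(0.408 × 0.170) = 43.3 rad/s.

ω_n ≈ 43.3 rad/s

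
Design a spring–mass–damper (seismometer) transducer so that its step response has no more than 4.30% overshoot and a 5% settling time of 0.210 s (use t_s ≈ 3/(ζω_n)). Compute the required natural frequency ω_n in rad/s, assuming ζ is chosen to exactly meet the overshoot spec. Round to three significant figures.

ζ = −ln(OS)/√(π² + (ln OS)²). With OS = 0.0430, ln OS = −3.147 and ζ = 3.147/4.446 = 0.708.
From t_s ≈ 3/(ζω_n): ω_n = 3/(ζ·t_s) = 3/(0.708·0.210) = 20.2 rad/s.

ω_n ≈ 20.2 rad/s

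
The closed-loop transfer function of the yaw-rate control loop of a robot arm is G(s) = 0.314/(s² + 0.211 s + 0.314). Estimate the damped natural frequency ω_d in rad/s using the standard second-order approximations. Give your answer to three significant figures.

Matching coefficients with s² + 2ζω_n s + ω_n² gives ω_n² = 0.314 ⇒ ω_n = 0.560 rad/s, and ζ = 0.211/(2ω_n) = 0.188.
The damped frequency ω_d = ω_n√(1−ζ²) = 0.550 rad/s.

ω_d ≈ 0.550 rad/s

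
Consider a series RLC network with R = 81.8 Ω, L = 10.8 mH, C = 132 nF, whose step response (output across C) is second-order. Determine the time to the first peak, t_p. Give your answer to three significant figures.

For a series RLC circuit (capacitor voltage as output), ω_n = 1/√(LC) = 1/√(10.8 mH · 132 nF) = 26500 rad/s.
ζ = (R/2)·√(C/L) = (81.8/2)·√(132 nF/10.8 mH) = 0.143.
The damped frequency ω_d = ω_n√(1−ζ²) = 26200 rad/s. t_p = π/ω_d = 0.000120 s.

t_p ≈ 0.000120 s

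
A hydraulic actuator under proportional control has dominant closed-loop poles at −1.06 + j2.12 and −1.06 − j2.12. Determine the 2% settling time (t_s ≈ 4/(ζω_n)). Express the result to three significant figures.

t_s ≈ 3.77 s

For poles at −σ ± jω_d, ζω_n = σ = 1.06, so t_s ≈ 4/σ = 3.77 s.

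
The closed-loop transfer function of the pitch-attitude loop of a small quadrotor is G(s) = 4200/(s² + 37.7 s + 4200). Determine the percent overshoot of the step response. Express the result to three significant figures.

%OS ≈ 38.5%

Comparing the denominator to s² + 2ζω_n s + ω_n²: ω_n = √4200 = 64.8 rad/s, and 2ζω_n = 37.7 so ζ = 37.7/(2·64.8) = 0.291.
%OS = 100·exp(−πζ/√(1−ζ²)) = 38.5%.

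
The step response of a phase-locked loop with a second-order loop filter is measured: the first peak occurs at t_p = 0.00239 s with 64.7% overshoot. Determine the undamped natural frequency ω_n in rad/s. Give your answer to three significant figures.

ω_n ≈ 1330 rad/s

ζ from %OS: ζ = |ln 0.647|/√(π²+ln²0.647) = 0.137.
From t_p = π/ω_d, ω_d = π/0.00239 = 1310 rad/s, so ω_n = ω_d/√(1−ζ²) = 1330 rad/s.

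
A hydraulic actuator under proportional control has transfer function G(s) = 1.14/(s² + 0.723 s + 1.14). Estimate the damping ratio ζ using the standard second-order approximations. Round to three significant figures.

ω_n = √1.14 = 1.07 rad/s; ζ = 0.723/(2·1.07) = 0.339.

ζ ≈ 0.339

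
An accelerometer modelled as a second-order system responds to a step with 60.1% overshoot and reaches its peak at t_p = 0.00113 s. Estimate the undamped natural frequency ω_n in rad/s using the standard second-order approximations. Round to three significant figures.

The overshoot fixes ζ = −ln(OS)/√(π²+ln²(OS)) = 0.160.
From t_p = π/ω_d, ω_d = π/0.00113 = 2780 rad/s, so ω_n = ω_d/√(1−ζ²) = 2820 rad/s.

ω_n ≈ 2820 rad/s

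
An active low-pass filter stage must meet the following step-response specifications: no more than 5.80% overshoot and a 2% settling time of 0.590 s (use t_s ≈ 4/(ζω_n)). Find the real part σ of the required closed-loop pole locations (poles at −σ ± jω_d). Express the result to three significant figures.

σ ≈ 6.78

The settling-time spec alone fixes σ = ζω_n = 4/t_s = 4/0.590 = 6.78.
(Overshoot then fixes ζ = 0.672 and hence ω_d = σ·√(1−ζ²)/ζ = 7.48 rad/s.)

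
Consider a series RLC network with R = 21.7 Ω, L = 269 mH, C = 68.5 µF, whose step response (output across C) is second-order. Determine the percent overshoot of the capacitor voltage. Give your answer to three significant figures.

%OS ≈ 57.6%

For a series RLC circuit (capacitor voltage as output), ω_n = 1/√(LC) = 1/√(269 mH · 68.5 µF) = 233 rad/s.
ζ = (R/2)·√(C/L) = (21.7/2)·√(68.5 µF/269 mH) = 0.173.
%OS = 100 e^{−πζ/√(1−ζ²)} with ζ = 0.173 gives 57.6%.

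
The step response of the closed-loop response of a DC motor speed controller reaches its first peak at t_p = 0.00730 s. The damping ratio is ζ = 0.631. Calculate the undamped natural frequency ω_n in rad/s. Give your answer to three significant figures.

Peak time t_p = π/ω_d, so ω_d = π/t_p = π/0.00730 = 430 rad/s.
ω_n = ω_d/√(1−ζ²) = 430/√0.602 = 555 rad/s.

ω_n ≈ 555 rad/s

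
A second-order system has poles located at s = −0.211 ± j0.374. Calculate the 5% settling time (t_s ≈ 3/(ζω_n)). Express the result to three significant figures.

For poles at −σ ± jω_d, ζω_n = σ = 0.211, so t_s ≈ 3/σ = 14.2 s.

t_s ≈ 14.2 s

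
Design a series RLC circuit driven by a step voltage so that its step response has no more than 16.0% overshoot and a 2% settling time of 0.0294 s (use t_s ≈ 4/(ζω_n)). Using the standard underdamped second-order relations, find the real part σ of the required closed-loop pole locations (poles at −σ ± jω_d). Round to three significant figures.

σ ≈ 136

The settling-time spec alone fixes σ = ζω_n = 4/t_s = 4/0.0294 = 136.
(Overshoot then fixes ζ = 0.504 and hence ω_d = σ·√(1−ζ²)/ζ = 233 rad/s.)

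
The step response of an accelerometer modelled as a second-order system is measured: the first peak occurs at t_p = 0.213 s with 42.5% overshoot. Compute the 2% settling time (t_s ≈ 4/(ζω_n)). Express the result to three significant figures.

From the overshoot, ζ = −ln(OS)/√(π²+ln²(OS)) = 0.263.
From t_p = π/ω_d, ω_d = π/0.213 = 14.7 rad/s, so ω_n = ω_d/√(1−ζ²) = 15.3 rad/s.
t_s ≈ 4/(ζω_n) = 4/(0.263·15.3) = 0.996 s.

t_s ≈ 0.996 s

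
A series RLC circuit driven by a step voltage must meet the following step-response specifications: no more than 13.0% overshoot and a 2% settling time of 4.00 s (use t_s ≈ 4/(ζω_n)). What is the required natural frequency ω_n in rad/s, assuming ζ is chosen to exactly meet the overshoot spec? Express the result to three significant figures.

ω_n ≈ 1.84 rad/s

ζ = −ln(OS)/√(π² + (ln OS)²). With OS = 0.130, ln OS = −2.040 and ζ = 2.040/3.746 = 0.545.
From t_s ≈ 4/(ζω_n): ω_n = 4/(ζ·t_s) = 4/(0.545·4.00) = 1.84 rad/s.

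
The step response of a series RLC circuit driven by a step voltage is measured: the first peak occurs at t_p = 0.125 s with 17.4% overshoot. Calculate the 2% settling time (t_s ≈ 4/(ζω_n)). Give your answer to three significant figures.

t_s ≈ 0.286 s

From the overshoot, ζ = −ln(OS)/√(π²+ln²(OS)) = 0.486.
From t_p = π/ω_d, ω_d = π/0.125 = 25.1 rad/s, so ω_n = ω_d/√(1−ζ²) = 28.8 rad/s.
t_s ≈ 4/(ζω_n) = 4/(0.486·28.8) = 0.286 s.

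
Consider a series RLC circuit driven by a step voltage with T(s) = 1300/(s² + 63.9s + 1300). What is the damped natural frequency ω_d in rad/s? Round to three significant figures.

ω_d ≈ 16.7 rad/s

ω_n = √1300 = 36.1 rad/s; ζ = 63.9/(2·36.1) = 0.886.
ω_d = ω_n√(1−ζ²) = 16.7 rad/s.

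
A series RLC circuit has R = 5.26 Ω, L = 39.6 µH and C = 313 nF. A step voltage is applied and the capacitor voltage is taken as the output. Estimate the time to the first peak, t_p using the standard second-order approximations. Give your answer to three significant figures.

For a series RLC circuit (capacitor voltage as output), ω_n = 1/√(LC) = 1/√(39.6 µH · 313 nF) = 284000 rad/s.
ζ = (R/2)·√(C/L) = (5.26/2)·√(313 nF/39.6 µH) = 0.234.
ω_d = ω_n√(1−ζ²) = 276000 rad/s. t_p = π/ω_d = 0.0000114 s.

t_p ≈ 0.0000114 s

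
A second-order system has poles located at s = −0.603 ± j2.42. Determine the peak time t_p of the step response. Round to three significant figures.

t_p = π/ω_d with ω_d = 2.42 (the imaginary part), so t_p = 1.30 s.

t_p ≈ 1.30 s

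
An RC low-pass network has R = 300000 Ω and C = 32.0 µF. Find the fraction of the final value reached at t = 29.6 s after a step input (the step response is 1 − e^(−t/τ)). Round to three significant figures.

y/y_∞ ≈ 0.954

τ = RC = 300000 × 32.0 µF = 9.60 s.
y(t)/y_∞ = 1 − e^(−t/τ) = 1 − e^(−29.6/9.60) = 1 − e^(−3.08) = 0.954.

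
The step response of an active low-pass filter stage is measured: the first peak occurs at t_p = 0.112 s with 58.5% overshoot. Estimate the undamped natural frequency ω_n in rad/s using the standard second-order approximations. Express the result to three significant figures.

The overshoot fixes ζ = −ln(OS)/√(π²+ln²(OS)) = 0.168.
t_p = π/ω_d ⇒ ω_d = 28.0 rad/s; then ω_n = ω_d/√(1−ζ²) = 28.5 rad/s.

ω_n ≈ 28.5 rad/s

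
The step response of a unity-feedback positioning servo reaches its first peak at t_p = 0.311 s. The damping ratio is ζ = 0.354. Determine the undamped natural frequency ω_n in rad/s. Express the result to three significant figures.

ω_n ≈ 10.8 rad/s

Peak time t_p = π/ω_d, so ω_d = π/t_p = π/0.311 = 10.1 rad/s.
ω_n = ω_d/√(1−ζ²) = 10.1/√0.875 = 10.8 rad/s.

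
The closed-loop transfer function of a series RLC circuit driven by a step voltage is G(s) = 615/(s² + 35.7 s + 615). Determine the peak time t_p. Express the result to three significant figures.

Matching coefficients with s² + 2ζω_n s + ω_n² gives ω_n² = 615 ⇒ ω_n = 24.8 rad/s, and ζ = 35.7/(2ω_n) = 0.720.
ω_d = 24.8·√(1 − 0.720²) = 17.2 rad/s. Then t_p = π/ω_d = 0.182 s.

t_p ≈ 0.182 s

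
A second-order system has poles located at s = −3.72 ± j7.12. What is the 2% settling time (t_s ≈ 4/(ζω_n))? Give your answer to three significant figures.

For poles at −σ ± jω_d, ζω_n = σ = 3.72, so t_s ≈ 4/σ = 1.08 s.

t_s ≈ 1.08 s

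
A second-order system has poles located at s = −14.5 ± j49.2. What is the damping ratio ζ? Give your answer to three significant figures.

ζ ≈ 0.283

|pole| = ω_n = √(14.5² + 49.2²) = 51.3 rad/s; ζ = cos θ = σ/ω_n = 0.283.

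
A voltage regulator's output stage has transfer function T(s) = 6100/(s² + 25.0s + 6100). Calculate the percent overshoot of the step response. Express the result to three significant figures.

Matching coefficients with s² + 2ζω_n s + ω_n² gives ω_n² = 6100 ⇒ ω_n = 78.1 rad/s, and ζ = 25.0/(2ω_n) = 0.160.
Overshoot: exp(−π·0.160/√(1−0.160²)) = 0.601, i.e. 60.1%.

%OS ≈ 60.1%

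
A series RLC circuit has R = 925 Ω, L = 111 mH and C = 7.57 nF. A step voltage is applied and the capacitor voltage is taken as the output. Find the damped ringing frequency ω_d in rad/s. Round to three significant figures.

For a series RLC circuit (capacitor voltage as output), ω_n = 1/√(LC) = 1/√(111 mH · 7.57 nF) = 34500 rad/s.
ζ = (R/2)·√(C/L) = (925/2)·√(7.57 nF/111 mH) = 0.121.
The damped frequency ω_d = ω_n√(1−ζ²) = 34200 rad/s.

ω_d ≈ 34200 rad/s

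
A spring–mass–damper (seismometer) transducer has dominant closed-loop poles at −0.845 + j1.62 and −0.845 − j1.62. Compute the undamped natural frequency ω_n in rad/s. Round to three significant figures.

ω_n ≈ 1.83 rad/s

With σ = 0.845, ω_d = 1.62: ω_n = √(σ²+ω_d²) = 1.83 rad/s, ζ = σ/ω_n = 0.462.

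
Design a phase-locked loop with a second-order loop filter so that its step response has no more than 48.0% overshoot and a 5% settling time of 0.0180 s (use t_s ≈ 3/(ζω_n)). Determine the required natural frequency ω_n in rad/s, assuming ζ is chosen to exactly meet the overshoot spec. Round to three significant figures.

From %OS = 100·exp(−πζ/√(1−ζ²)), invert to get ζ = −ln(OS)/√(π² + ln²(OS)) with OS = 0.480.
−ln 0.480 = 0.7340, so ζ = 0.7340/√(π² + 0.5387) = 0.228.
Then ω_n = 3/(ζ t_s) = 3/(0.228 × 0.0180) = 733 rad/s.

ω_n ≈ 733 rad/s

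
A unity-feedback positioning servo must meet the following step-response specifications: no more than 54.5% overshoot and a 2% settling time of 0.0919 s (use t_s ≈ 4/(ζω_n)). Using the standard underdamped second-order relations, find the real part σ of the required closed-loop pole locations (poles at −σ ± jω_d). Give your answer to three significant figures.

The settling-time spec alone fixes σ = ζω_n = 4/t_s = 4/0.0919 = 43.5.
(Overshoot then fixes ζ = 0.190 and hence ω_d = σ·√(1−ζ²)/ζ = 225 rad/s.)

σ ≈ 43.5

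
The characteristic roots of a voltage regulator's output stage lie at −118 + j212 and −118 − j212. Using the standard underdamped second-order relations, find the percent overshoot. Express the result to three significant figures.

%OS ≈ 17.4%

|pole| = ω_n = √(118² + 212²) = 243 rad/s; ζ = cos θ = σ/ω_n = 0.486.
Overshoot: exp(−π·0.486/√(1−0.486²)) = 0.174, i.e. 17.4%.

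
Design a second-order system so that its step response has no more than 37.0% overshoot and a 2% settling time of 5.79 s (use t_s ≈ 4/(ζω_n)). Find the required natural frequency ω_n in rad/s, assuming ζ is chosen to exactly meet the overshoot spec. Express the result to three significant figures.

ω_n ≈ 2.29 rad/s

From %OS = 100·exp(−πζ/√(1−ζ²)), invert to get ζ = −ln(OS)/√(π² + ln²(OS)) with OS = 0.370.
−ln 0.370 = 0.9943, so ζ = 0.9943/√(π² + 0.9885) = 0.302.
Then ω_n = 4/(ζ t_s) = 4/(0.302 × 5.79) = 2.29 rad/s.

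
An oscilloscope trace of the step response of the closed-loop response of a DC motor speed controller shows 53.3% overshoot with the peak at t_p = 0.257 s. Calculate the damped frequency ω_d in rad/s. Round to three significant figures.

ω_d ≈ 12.2 rad/s

t_p = π/ω_d, so ω_d = π/0.257 = 12.2 rad/s.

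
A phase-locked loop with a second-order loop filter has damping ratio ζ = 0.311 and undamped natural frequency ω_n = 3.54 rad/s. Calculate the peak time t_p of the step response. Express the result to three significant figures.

t_p ≈ 0.934 s

The damped frequency is ω_d = ω_n√(1−ζ²) = 3.54·√(1−0.0967) = 3.36 rad/s.
Peak time t_p = π/ω_d = π/3.36 = 0.934 s.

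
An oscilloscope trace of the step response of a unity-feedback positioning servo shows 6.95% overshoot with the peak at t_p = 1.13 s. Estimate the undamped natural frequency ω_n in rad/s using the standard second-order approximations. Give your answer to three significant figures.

ω_n ≈ 3.65 rad/s

ζ from %OS: ζ = |ln 0.0695|/√(π²+ln²0.0695) = 0.647.
From t_p = π/ω_d, ω_d = π/1.13 = 2.78 rad/s, so ω_n = ω_d/√(1−ζ²) = 3.65 rad/s.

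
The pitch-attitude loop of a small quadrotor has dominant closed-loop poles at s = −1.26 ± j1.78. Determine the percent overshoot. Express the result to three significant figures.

%OS ≈ 10.8%

|pole| = ω_n = √(1.26² + 1.78²) = 2.18 rad/s; ζ = cos θ = σ/ω_n = 0.578.
%OS = 100 e^{−πζ/√(1−ζ²)} with ζ = 0.578 gives 10.8%.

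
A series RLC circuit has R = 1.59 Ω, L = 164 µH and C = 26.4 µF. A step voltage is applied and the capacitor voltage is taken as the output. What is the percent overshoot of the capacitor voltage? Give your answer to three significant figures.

For a series RLC circuit (capacitor voltage as output), ω_n = 1/√(LC) = 1/√(164 µH · 26.4 µF) = 15200 rad/s.
ζ = (R/2)·√(C/L) = (1.59/2)·√(26.4 µF/164 µH) = 0.319.
%OS = 100 e^{−πζ/√(1−ζ²)} with ζ = 0.319 gives 34.7%.

%OS ≈ 34.7%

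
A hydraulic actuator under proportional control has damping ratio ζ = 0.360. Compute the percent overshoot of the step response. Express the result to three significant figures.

For an underdamped second-order system, %OS = 100·exp(−πζ/√(1−ζ²)).
πζ/√(1−ζ²) = π·0.360/√(1−0.130) = 1.212, so %OS = 100·e^(−1.212) = 29.8%.

%OS ≈ 29.8%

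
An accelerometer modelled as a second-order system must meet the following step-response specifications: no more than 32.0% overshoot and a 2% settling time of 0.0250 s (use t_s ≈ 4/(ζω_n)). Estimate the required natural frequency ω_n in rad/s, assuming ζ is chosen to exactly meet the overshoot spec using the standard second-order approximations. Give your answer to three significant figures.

ω_n ≈ 469 rad/s

Inverting the overshoot relation: ζ = |ln 0.320|/√(π² + ln²0.320) = 0.341.
From t_s ≈ 4/(ζω_n): ω_n = 4/(ζ·t_s) = 4/(0.341·0.0250) = 469 rad/s.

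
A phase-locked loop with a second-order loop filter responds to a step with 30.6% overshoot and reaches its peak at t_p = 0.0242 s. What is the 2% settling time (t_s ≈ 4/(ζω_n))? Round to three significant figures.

ζ from %OS: ζ = |ln 0.306|/√(π²+ln²0.306) = 0.353.
From t_p = π/ω_d, ω_d = π/0.0242 = 130 rad/s, so ω_n = ω_d/√(1−ζ²) = 139 rad/s.
t_s ≈ 4/(ζω_n) = 4/(0.353·139) = 0.0817 s.

t_s ≈ 0.0817 s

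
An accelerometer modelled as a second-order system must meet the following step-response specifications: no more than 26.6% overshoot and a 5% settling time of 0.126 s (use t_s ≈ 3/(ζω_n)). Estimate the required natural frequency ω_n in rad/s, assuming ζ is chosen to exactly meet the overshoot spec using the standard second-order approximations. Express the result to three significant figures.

ζ = −ln(OS)/√(π² + (ln OS)²). With OS = 0.266, ln OS = −1.324 and ζ = 1.324/3.409 = 0.388.
Then ω_n = 3/(ζ t_s) = 3/(0.388 × 0.126) = 61.3 rad/s.

ω_n ≈ 61.3 rad/s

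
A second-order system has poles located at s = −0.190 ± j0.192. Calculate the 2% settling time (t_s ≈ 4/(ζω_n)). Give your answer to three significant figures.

t_s ≈ 21.1 s

For poles at −σ ± jω_d, ζω_n = σ = 0.190, so t_s ≈ 4/σ = 21.1 s.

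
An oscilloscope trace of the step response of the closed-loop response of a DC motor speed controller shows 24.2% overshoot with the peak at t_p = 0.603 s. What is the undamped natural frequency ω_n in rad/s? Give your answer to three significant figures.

ω_n ≈ 5.72 rad/s

From the overshoot, ζ = −ln(OS)/√(π²+ln²(OS)) = 0.412.
t_p = π/ω_d ⇒ ω_d = 5.21 rad/s; then ω_n = ω_d/√(1−ζ²) = 5.72 rad/s.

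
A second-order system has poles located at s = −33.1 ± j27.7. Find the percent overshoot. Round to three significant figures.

|pole| = ω_n = √(33.1² + 27.7²) = 43.2 rad/s; ζ = cos θ = σ/ω_n = 0.767.
%OS = 100 e^{−πζ/√(1−ζ²)} with ζ = 0.767 gives 2.34%.

%OS ≈ 2.34%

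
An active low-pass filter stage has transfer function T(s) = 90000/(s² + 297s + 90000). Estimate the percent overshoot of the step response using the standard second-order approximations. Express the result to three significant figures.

ω_n = √90000 = 300 rad/s; ζ = 297/(2·300) = 0.495.
%OS = 100 e^{−πζ/√(1−ζ²)} with ζ = 0.495 gives 16.7%.

%OS ≈ 16.7%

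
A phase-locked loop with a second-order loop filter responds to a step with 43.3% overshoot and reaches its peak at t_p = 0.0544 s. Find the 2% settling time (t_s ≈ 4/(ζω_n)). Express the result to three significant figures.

t_s ≈ 0.260 s

From the overshoot, ζ = −ln(OS)/√(π²+ln²(OS)) = 0.257.
From t_p = π/ω_d, ω_d = π/0.0544 = 57.7 rad/s, so ω_n = ω_d/√(1−ζ²) = 59.8 rad/s.
t_s ≈ 4/(ζω_n) = 4/(0.257·59.8) = 0.260 s.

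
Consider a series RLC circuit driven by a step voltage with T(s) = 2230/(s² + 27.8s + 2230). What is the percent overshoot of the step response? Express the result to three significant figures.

%OS ≈ 38.0%

Comparing the denominator to s² + 2ζω_n s + ω_n²: ω_n = √2230 = 47.2 rad/s, and 2ζω_n = 27.8 so ζ = 27.8/(2·47.2) = 0.294.
%OS = 100 e^{−πζ/√(1−ζ²)} with ζ = 0.294 gives 38.0%.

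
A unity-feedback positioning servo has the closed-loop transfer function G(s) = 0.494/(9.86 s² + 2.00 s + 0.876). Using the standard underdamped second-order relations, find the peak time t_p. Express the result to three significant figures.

Dividing through by 9.86: denominator becomes s² + 0.2028 s + 0.08884.
So ω_n = √0.08884 = 0.298 rad/s and ζ = 0.2028/(2·0.298) = 0.340.
The damped frequency ω_d = ω_n√(1−ζ²) = 0.280 rad/s. t_p = π/ω_d = 11.2 s.

t_p ≈ 11.2 s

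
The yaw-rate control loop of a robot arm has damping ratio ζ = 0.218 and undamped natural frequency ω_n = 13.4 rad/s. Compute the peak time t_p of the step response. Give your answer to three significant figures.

The damped frequency is ω_d = ω_n√(1−ζ²) = 13.4·√(1−0.0475) = 13.1 rad/s.
Peak time t_p = π/ω_d = π/13.1 = 0.240 s.

t_p ≈ 0.240 s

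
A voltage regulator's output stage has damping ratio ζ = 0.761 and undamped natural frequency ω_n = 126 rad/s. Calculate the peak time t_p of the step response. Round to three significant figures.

t_p ≈ 0.0384 s

The damped frequency is ω_d = ω_n√(1−ζ²) = 126·√(1−0.579) = 81.7 rad/s.
Peak time t_p = π/ω_d = π/81.7 = 0.0384 s.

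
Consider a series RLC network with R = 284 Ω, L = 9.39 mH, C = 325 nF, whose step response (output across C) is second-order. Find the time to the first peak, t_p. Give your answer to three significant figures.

For a series RLC circuit (capacitor voltage as output), ω_n = 1/√(LC) = 1/√(9.39 mH · 325 nF) = 18100 rad/s.
ζ = (R/2)·√(C/L) = (284/2)·√(325 nF/9.39 mH) = 0.835.
ω_d = 18100·√(1 − 0.835²) = 9950 rad/s. t_p = π/ω_d = 0.000316 s.

t_p ≈ 0.000316 s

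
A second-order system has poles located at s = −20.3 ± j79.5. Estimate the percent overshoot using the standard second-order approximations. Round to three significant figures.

%OS ≈ 44.8%

The poles are at −σ ± jω_d with σ = 20.3 and ω_d = 79.5, so ω_n = √(σ²+ω_d²) = 82.1 rad/s and ζ = σ/ω_n = 0.247.
%OS = 100·exp(−πζ/√(1−ζ²)) = 44.8%.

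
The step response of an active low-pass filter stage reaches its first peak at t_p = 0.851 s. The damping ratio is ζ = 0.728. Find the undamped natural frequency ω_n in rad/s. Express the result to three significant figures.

ω_n ≈ 5.38 rad/s

Peak time t_p = π/ω_d, so ω_d = π/t_p = π/0.851 = 3.69 rad/s.
ω_n = ω_d/√(1−ζ²) = 3.69/√0.470 = 5.38 rad/s.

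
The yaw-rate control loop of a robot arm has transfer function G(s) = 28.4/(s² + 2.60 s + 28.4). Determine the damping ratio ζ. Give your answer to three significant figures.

Matching coefficients with s² + 2ζω_n s + ω_n² gives ω_n² = 28.4 ⇒ ω_n = 5.33 rad/s, and ζ = 2.60/(2ω_n) = 0.244.

ζ ≈ 0.244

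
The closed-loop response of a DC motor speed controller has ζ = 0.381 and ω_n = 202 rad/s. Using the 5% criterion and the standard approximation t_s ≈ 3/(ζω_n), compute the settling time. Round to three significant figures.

t_s ≈ 0.0390 s

t_s ≈ 3/(ζω_n) = 3/(0.381 × 202) = 0.0390 s.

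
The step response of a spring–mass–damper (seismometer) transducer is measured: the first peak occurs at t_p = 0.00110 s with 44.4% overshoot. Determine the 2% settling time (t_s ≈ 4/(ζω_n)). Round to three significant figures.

From the overshoot, ζ = −ln(OS)/√(π²+ln²(OS)) = 0.250.
From t_p = π/ω_d, ω_d = π/0.00110 = 2860 rad/s, so ω_n = ω_d/√(1−ζ²) = 2950 rad/s.
t_s ≈ 4/(ζω_n) = 4/(0.250·2950) = 0.00542 s.

t_s ≈ 0.00542 s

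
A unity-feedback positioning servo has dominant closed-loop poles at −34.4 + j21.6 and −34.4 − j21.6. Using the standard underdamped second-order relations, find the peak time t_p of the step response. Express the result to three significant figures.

t_p = π/ω_d with ω_d = 21.6 (the imaginary part), so t_p = 0.145 s.

t_p ≈ 0.145 s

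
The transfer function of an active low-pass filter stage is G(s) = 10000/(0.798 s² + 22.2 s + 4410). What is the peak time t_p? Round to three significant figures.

Dividing through by 0.798: denominator becomes s² + 27.82 s + 5526.
So ω_n = √5526 = 74.3 rad/s and ζ = 27.82/(2·74.3) = 0.187.
ω_d = 74.3·√(1 − 0.187²) = 73.0 rad/s. t_p = π/ω_d = 0.0430 s.

t_p ≈ 0.0430 s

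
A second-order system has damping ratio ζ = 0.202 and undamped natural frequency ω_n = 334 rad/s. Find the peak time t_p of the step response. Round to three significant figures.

The damped frequency is ω_d = ω_n√(1−ζ²) = 334·√(1−0.0408) = 327 rad/s.
Peak time t_p = π/ω_d = π/327 = 0.00960 s.

t_p ≈ 0.00960 s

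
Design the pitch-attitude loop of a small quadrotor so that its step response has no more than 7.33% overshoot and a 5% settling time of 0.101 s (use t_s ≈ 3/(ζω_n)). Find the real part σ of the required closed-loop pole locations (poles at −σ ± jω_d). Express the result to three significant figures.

The settling-time spec alone fixes σ = ζω_n = 3/t_s = 3/0.101 = 29.7.
(Overshoot then fixes ζ = 0.639 and hence ω_d = σ·√(1−ζ²)/ζ = 35.7 rad/s.)

σ ≈ 29.7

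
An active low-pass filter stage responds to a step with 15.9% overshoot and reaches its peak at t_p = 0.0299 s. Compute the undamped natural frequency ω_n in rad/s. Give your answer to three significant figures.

The overshoot fixes ζ = −ln(OS)/√(π²+ln²(OS)) = 0.505.
From t_p = π/ω_d, ω_d = π/0.0299 = 105 rad/s, so ω_n = ω_d/√(1−ζ²) = 122 rad/s.

ω_n ≈ 122 rad/s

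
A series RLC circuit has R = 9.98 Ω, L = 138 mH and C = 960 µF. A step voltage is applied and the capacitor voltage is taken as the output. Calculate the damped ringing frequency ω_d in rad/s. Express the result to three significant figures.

ω_d ≈ 79.0 rad/s

For a series RLC circuit (capacitor voltage as output), ω_n = 1/√(LC) = 1/√(138 mH · 960 µF) = 86.9 rad/s.
ζ = (R/2)·√(C/L) = (9.98/2)·√(960 µF/138 mH) = 0.416.
ω_d = ω_n√(1−ζ²) = 79.0 rad/s.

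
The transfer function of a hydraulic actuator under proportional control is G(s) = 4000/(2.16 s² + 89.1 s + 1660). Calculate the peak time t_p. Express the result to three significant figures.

t_p ≈ 0.170 s

Dividing through by 2.16: denominator becomes s² + 41.25 s + 768.5.
So ω_n = √768.5 = 27.7 rad/s and ζ = 41.25/(2·27.7) = 0.744.
ω_d = ω_n√(1−ζ²) = 18.5 rad/s. t_p = π/ω_d = 0.170 s.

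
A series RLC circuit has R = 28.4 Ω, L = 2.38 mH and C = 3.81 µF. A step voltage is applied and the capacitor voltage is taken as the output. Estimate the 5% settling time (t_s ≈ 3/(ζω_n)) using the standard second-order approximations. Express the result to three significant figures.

t_s ≈ 0.000503 s

For a series RLC circuit (capacitor voltage as output), ω_n = 1/√(LC) = 1/√(2.38 mH · 3.81 µF) = 10500 rad/s.
ζ = (R/2)·√(C/L) = (28.4/2)·√(3.81 µF/2.38 mH) = 0.568.
t_s ≈ 3/(ζω_n) = 0.000503 s.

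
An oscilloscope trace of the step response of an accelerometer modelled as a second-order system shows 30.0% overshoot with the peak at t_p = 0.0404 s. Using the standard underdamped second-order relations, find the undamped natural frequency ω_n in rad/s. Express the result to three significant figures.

From the overshoot, ζ = −ln(OS)/√(π²+ln²(OS)) = 0.358.
t_p = π/ω_d ⇒ ω_d = 77.8 rad/s; then ω_n = ω_d/√(1−ζ²) = 83.3 rad/s.

ω_n ≈ 83.3 rad/s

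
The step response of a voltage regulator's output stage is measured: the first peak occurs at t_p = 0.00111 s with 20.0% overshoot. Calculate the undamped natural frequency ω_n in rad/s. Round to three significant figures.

ω_n ≈ 3180 rad/s

The overshoot fixes ζ = −ln(OS)/√(π²+ln²(OS)) = 0.456.
t_p = π/ω_d ⇒ ω_d = 2830 rad/s; then ω_n = ω_d/√(1−ζ²) = 3180 rad/s.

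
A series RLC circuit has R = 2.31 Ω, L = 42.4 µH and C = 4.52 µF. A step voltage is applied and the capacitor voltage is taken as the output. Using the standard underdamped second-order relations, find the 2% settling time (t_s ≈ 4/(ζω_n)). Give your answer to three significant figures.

t_s ≈ 0.000147 s

For a series RLC circuit (capacitor voltage as output), ω_n = 1/√(LC) = 1/√(42.4 µH · 4.52 µF) = 72200 rad/s.
ζ = (R/2)·√(C/L) = (2.31/2)·√(4.52 µF/42.4 µH) = 0.377.
t_s ≈ 4/(ζω_n) = 0.000147 s.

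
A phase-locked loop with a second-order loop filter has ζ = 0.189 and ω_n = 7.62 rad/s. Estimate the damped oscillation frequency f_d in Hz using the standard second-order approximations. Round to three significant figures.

f_d ≈ 1.19 Hz

ω_d = ω_n√(1−ζ²) = 7.62·√0.964 = 7.48 rad/s.
f_d = ω_d/(2π) = 1.19 Hz.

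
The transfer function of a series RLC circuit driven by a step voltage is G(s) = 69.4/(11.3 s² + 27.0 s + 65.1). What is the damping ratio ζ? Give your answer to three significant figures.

Dividing through by 11.3: denominator becomes s² + 2.389 s + 5.761.
So ω_n = √5.761 = 2.40 rad/s and ζ = 2.389/(2·2.40) = 0.498.

ζ ≈ 0.498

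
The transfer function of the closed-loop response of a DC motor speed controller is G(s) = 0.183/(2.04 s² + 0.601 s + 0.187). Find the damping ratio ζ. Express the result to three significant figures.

ζ ≈ 0.487

Dividing through by 2.04: denominator becomes s² + 0.2946 s + 0.09167.
So ω_n = √0.09167 = 0.303 rad/s and ζ = 0.2946/(2·0.303) = 0.487.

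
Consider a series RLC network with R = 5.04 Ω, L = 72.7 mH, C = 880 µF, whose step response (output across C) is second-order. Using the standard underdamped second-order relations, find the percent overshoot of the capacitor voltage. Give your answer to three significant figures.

%OS ≈ 40.4%

For a series RLC circuit (capacitor voltage as output), ω_n = 1/√(LC) = 1/√(72.7 mH · 880 µF) = 125 rad/s.
ζ = (R/2)·√(C/L) = (5.04/2)·√(880 µF/72.7 mH) = 0.277.
%OS = 100 e^{−πζ/√(1−ζ²)} with ζ = 0.277 gives 40.4%.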